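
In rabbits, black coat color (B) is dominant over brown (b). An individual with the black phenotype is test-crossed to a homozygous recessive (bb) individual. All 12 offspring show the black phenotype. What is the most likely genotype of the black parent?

Test cross: ? × bb
All offspring are black.
If the unknown parent were heterozygous (Bb), about half of 12 offspring would be brown; none are. The unknown parent is most likely homozygous dominant (BB).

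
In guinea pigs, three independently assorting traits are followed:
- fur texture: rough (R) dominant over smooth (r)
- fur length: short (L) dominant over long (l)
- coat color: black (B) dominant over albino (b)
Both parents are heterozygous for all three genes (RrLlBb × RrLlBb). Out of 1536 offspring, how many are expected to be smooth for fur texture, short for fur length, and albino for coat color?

Trihybrid cross: RrLlBb × RrLlBb
Each trait segregates independently with a 3:1 phenotypic ratio, so each gene contributes 3/4 (dominant) or 1/4 (recessive).
Target: smooth (fur texture), short (fur length), albino (coat color)
Probability = product of independent per-trait probabilities
= 1/4 × 3/4 × 1/4 = 3/64
Expected count = 3/64 × 1536 = 72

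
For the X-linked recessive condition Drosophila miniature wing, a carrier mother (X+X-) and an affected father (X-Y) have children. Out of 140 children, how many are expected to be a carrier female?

Cross: X+X- × X-Y
Offspring: 1 X+X-, 1 X+Y, 1 X-X-, 1 X-Y
Probability of a carrier female: 1/4
Expected count = 1/4 × 140 = 35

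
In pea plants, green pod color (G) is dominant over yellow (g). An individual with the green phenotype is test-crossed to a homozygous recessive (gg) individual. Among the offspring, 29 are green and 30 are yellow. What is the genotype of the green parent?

Test cross: ? × gg
Offspring: 29 green, 30 yellow — approximately 1:1.
A 1:1 ratio in a test cross indicates the unknown parent is heterozygous (Gg).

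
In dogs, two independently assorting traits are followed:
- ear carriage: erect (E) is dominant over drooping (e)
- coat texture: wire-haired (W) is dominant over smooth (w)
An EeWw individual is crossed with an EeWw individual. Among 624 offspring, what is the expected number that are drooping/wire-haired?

Dihybrid cross EeWw × EeWw — consider each gene separately:
ear carriage: Ee × Ee → 1 EE, 2 Ee, 1 ee → 3 E_ : 1 ee (out of 4)
coat texture: Ww × Ww → 1 WW, 2 Ww, 1 ww → 3 W_ : 1 ww (out of 4)
Combine (counts out of 4 × 4 = 16): erect/wire-haired (E_W_) = 3×3 = 9; erect/smooth (E_ww) = 3×1 = 3; drooping/wire-haired (eeW_) = 1×3 = 3; drooping/smooth (eeww) = 1×1 = 1
Phenotype counts (out of 16): 9 erect/wire-haired, 3 erect/smooth, 3 drooping/wire-haired, 1 drooping/smooth
drooping/wire-haired: 3 out of 16 → fraction 3/16
Expected count = 3/16 × 624 = 117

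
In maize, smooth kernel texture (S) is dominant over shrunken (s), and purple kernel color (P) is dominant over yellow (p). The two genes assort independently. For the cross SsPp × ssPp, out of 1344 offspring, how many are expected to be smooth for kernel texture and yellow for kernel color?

Dihybrid cross SsPp × ssPp — consider each gene separately:
kernel texture: Ss × ss → 2 Ss, 2 ss → 2 S_ : 2 ss (out of 4)
kernel color: Pp × Pp → 1 PP, 2 Pp, 1 pp → 3 P_ : 1 pp (out of 4)
Looking for: smooth (S_) and yellow (pp)
P(smooth) = 2/4, P(yellow) = 1/4
P(both) = 2/4 × 1/4 = 2/16 = 1/8
Expected count = 1/8 × 1344 = 168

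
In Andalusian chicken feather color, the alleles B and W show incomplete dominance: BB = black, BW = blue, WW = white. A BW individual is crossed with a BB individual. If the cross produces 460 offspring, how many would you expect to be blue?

Punnett square for BW × BB:
Offspring genotypes: 2 BB, 2 BW
Phenotype counts: 2 black, 2 blue
blue: 2 out of 4 → fraction 1/2
Expected count = 1/2 × 460 = 230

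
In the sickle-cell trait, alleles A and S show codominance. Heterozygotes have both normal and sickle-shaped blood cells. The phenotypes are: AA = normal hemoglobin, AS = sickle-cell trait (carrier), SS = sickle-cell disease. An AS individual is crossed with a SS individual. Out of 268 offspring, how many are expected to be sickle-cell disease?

Punnett square for AS × SS:
Offspring genotypes: 2 AS, 2 SS
Phenotype counts: 2 sickle-cell trait (carrier), 2 sickle-cell disease
sickle-cell disease: 2 out of 4 → fraction 1/2
Expected count = 1/2 × 268 = 134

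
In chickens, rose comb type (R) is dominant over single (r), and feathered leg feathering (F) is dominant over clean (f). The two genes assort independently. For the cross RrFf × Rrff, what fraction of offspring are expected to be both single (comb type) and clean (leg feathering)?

Dihybrid cross RrFf × Rrff — consider each gene separately:
comb type: Rr × Rr → 1 RR, 2 Rr, 1 rr → 3 R_ : 1 rr (out of 4)
leg feathering: Ff × ff → 2 Ff, 2 ff → 2 F_ : 2 ff (out of 4)
Looking for: single (rr) and clean (ff)
P(single) = 1/4, P(clean) = 2/4
P(both) = 1/4 × 2/4 = 2/16 = 1/8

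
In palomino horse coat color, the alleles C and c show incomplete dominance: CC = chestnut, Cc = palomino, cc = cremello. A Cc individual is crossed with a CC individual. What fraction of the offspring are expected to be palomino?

Punnett square for Cc × CC:
Offspring genotypes: 2 CC, 2 Cc
Phenotype counts: 2 chestnut, 2 palomino
palomino: 2 out of 4
Probability: 2/4 = 1/2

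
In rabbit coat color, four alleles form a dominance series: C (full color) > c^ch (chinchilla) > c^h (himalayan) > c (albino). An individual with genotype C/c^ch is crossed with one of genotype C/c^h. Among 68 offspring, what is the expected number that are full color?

Cross: C/c^ch × C/c^h
Allele dominance: C > c^ch > c^h > c
Offspring genotypes: 1 C/C, 1 C/c^h, 1 C/c^ch, 1 c^ch/c^h
Phenotype counts: 3 full color, 1 chinchilla
full color: 3 out of 4 → fraction 3/4
Expected count = 3/4 × 68 = 51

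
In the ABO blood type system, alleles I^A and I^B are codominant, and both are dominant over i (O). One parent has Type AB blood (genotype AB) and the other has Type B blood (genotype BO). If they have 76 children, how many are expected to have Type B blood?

Cross: AB × BO
Possible offspring genotypes: 1 AB, 1 AO, 1 BB, 1 BO
Blood type counts: 1 Type AB, 1 Type A, 2 Type B
Probability of Type B: 2/4 = 1/2
Expected count = 1/2 × 76 = 38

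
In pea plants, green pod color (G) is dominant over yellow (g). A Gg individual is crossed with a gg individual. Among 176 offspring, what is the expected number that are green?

Punnett square for Gg × gg:
Offspring genotypes: 2 Gg, 2 gg
green: 2, yellow: 2
green: 2 out of 4 → fraction 1/2
Expected count = 1/2 × 176 = 88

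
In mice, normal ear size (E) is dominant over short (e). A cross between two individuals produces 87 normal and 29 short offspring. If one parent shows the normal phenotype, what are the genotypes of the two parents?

Observed offspring: 87 normal, 29 short
The observed ratio simplifies to 3:1. Short (ee) offspring appear, so each parent must contribute one e allele. The parent stated to show normal carries E, so it is Ee. The other parent is then either Ee or ee: Ee × ee would give a 1:1 split, whereas Ee × Ee gives 3:1 — matching the data. So both parents are heterozygous (Ee × Ee).
Parent genotypes: Ee × Ee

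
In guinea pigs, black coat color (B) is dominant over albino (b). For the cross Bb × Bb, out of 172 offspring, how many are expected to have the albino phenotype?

Punnett square for Bb × Bb:
Offspring genotypes: 1 BB, 2 Bb, 1 bb
Total offspring: 4
Count with target: 1
Probability: 1/4
Expected count = 1/4 × 172 = 43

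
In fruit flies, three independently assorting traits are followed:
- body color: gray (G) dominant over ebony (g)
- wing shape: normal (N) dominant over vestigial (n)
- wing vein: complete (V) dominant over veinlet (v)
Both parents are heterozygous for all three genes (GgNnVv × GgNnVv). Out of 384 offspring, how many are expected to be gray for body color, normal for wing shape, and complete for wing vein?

Trihybrid cross: GgNnVv × GgNnVv
Each trait segregates independently with a 3:1 phenotypic ratio, so each gene contributes 3/4 (dominant) or 1/4 (recessive).
Target: gray (body color), normal (wing shape), complete (wing vein)
Probability = product of independent per-trait probabilities
= 3/4 × 3/4 × 3/4 = 27/64
Expected count = 27/64 × 384 = 162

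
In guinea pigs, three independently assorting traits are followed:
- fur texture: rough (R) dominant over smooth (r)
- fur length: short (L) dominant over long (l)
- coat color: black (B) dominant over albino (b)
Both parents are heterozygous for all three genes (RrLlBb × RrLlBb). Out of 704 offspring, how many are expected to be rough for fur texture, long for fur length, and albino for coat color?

Trihybrid cross: RrLlBb × RrLlBb
Each trait segregates independently with a 3:1 phenotypic ratio, so each gene contributes 3/4 (dominant) or 1/4 (recessive).
Target: rough (fur texture), long (fur length), albino (coat color)
Probability = product of independent per-trait probabilities
= 3/4 × 1/4 × 1/4 = 3/64
Expected count = 3/64 × 704 = 33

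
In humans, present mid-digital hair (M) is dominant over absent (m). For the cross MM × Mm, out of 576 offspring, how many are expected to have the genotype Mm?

Punnett square for MM × Mm:
Offspring genotypes: 2 MM, 2 Mm
Total offspring: 4
Count with target: 2
Probability: 2/4 = 1/2
Expected count = 1/2 × 576 = 288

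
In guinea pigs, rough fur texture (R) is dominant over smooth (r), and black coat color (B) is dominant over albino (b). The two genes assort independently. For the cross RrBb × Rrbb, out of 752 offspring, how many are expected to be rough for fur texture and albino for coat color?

Dihybrid cross RrBb × Rrbb — consider each gene separately:
fur texture: Rr × Rr → 1 RR, 2 Rr, 1 rr → 3 R_ : 1 rr (out of 4)
coat color: Bb × bb → 2 Bb, 2 bb → 2 B_ : 2 bb (out of 4)
Looking for: rough (R_) and albino (bb)
P(rough) = 3/4, P(albino) = 2/4
P(both) = 3/4 × 2/4 = 6/16 = 3/8
Expected count = 3/8 × 752 = 282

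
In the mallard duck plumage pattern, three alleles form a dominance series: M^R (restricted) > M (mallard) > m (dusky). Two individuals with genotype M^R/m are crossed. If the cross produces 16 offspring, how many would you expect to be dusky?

Cross: M^R/m × M^R/m
Allele dominance: M^R > M > m
Offspring genotypes: 1 M^R/M^R, 2 M^R/m, 1 m/m
Phenotype counts: 3 restricted, 1 dusky
dusky: 1 out of 4 → fraction 1/4
Expected count = 1/4 × 16 = 4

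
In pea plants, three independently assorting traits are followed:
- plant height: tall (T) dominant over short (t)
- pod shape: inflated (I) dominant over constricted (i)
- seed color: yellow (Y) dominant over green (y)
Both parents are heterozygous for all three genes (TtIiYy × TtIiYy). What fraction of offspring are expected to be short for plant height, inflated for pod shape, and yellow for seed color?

Trihybrid cross: TtIiYy × TtIiYy
Each trait segregates independently with a 3:1 phenotypic ratio, so each gene contributes 3/4 (dominant) or 1/4 (recessive).
Target: short (plant height), inflated (pod shape), yellow (seed color)
Probability = product of independent per-trait probabilities
= 1/4 × 3/4 × 3/4 = 9/64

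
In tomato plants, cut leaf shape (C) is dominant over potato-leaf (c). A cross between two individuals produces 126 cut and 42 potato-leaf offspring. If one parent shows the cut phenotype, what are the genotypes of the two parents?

Observed offspring: 126 cut, 42 potato-leaf
The observed ratio simplifies to 3:1. Potato-leaf (cc) offspring appear, so each parent must contribute one c allele. The parent stated to show cut carries C, so it is Cc. The other parent is then either Cc or cc: Cc × cc would give a 1:1 split, whereas Cc × Cc gives 3:1 — matching the data. So both parents are heterozygous (Cc × Cc).
Parent genotypes: Cc × Cc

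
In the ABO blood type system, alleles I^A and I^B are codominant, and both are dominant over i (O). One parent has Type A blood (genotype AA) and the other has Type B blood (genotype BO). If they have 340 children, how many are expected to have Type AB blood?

Cross: AA × BO
Possible offspring genotypes: 2 AB, 2 AO
Blood type counts: 2 Type AB, 2 Type A
Probability of Type AB: 2/4 = 1/2
Expected count = 1/2 × 340 = 170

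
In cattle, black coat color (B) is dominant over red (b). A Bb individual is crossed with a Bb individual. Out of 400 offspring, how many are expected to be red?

Punnett square for Bb × Bb:
Offspring genotypes: 1 BB, 2 Bb, 1 bb
black: 3, red: 1
red: 1 out of 4 → fraction 1/4
Expected count = 1/4 × 400 = 100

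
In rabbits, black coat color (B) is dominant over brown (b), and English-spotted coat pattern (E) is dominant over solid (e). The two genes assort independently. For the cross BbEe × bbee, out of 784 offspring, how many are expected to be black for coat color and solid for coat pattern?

Dihybrid cross BbEe × bbee — consider each gene separately:
coat color: Bb × bb → 2 Bb, 2 bb → 2 B_ : 2 bb (out of 4)
coat pattern: Ee × ee → 2 Ee, 2 ee → 2 E_ : 2 ee (out of 4)
Looking for: black (B_) and solid (ee)
P(black) = 2/4, P(solid) = 2/4
P(both) = 2/4 × 2/4 = 4/16 = 1/4
Expected count = 1/4 × 784 = 196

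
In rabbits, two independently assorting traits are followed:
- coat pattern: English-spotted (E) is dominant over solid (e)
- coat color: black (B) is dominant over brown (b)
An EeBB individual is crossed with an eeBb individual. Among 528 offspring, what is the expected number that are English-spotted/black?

Dihybrid cross EeBB × eeBb — consider each gene separately:
coat pattern: Ee × ee → 2 Ee, 2 ee → 2 E_ : 2 ee (out of 4)
coat color: BB × Bb → 2 BB, 2 Bb → 4 B_ (out of 4)
Combine (counts out of 4 × 4 = 16): English-spotted/black (E_B_) = 2×4 = 8; solid/black (eeB_) = 2×4 = 8
Phenotype counts (out of 16): 8 English-spotted/black, 8 solid/black
English-spotted/black: 8 out of 16 → fraction 1/2
Expected count = 1/2 × 528 = 264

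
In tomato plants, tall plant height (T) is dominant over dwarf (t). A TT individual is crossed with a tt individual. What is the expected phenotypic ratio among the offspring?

Punnett square for TT × tt:
Offspring genotypes: 4 Tt
tall: 4, dwarf: 0
Ratio: all tall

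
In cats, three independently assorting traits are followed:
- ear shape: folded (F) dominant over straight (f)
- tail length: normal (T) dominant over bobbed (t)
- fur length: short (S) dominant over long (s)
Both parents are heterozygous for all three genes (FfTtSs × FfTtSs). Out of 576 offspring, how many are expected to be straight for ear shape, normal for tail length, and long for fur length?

Trihybrid cross: FfTtSs × FfTtSs
Each trait segregates independently with a 3:1 phenotypic ratio, so each gene contributes 3/4 (dominant) or 1/4 (recessive).
Target: straight (ear shape), normal (tail length), long (fur length)
Probability = product of independent per-trait probabilities
= 1/4 × 3/4 × 1/4 = 3/64
Expected count = 3/64 × 576 = 27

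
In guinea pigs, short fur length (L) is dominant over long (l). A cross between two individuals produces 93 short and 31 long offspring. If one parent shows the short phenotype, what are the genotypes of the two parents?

Observed offspring: 93 short, 31 long
The observed ratio simplifies to 3:1. Long (ll) offspring appear, so each parent must contribute one l allele. The parent stated to show short carries L, so it is Ll. The other parent is then either Ll or ll: Ll × ll would give a 1:1 split, whereas Ll × Ll gives 3:1 — matching the data. So both parents are heterozygous (Ll × Ll).
Parent genotypes: Ll × Ll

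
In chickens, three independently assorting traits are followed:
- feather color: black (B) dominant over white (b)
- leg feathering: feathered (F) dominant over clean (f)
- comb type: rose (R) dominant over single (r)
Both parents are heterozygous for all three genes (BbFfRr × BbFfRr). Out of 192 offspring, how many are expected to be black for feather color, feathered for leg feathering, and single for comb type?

Trihybrid cross: BbFfRr × BbFfRr
Each trait segregates independently with a 3:1 phenotypic ratio, so each gene contributes 3/4 (dominant) or 1/4 (recessive).
Target: black (feather color), feathered (leg feathering), single (comb type)
Probability = product of independent per-trait probabilities
= 3/4 × 3/4 × 1/4 = 9/64
Expected count = 9/64 × 192 = 27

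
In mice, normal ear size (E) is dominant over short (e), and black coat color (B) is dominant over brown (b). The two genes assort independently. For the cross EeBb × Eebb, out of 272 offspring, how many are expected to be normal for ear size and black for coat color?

Dihybrid cross EeBb × Eebb — consider each gene separately:
ear size: Ee × Ee → 1 EE, 2 Ee, 1 ee → 3 E_ : 1 ee (out of 4)
coat color: Bb × bb → 2 Bb, 2 bb → 2 B_ : 2 bb (out of 4)
Looking for: normal (E_) and black (B_)
P(normal) = 3/4, P(black) = 2/4
P(both) = 3/4 × 2/4 = 6/16 = 3/8
Expected count = 3/8 × 272 = 102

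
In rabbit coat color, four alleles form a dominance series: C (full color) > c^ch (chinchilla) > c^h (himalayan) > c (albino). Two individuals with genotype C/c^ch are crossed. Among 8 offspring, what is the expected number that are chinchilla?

Cross: C/c^ch × C/c^ch
Allele dominance: C > c^ch > c^h > c
Offspring genotypes: 1 C/C, 2 C/c^ch, 1 c^ch/c^ch
Phenotype counts: 3 full color, 1 chinchilla
chinchilla: 1 out of 4 → fraction 1/4
Expected count = 1/4 × 8 = 2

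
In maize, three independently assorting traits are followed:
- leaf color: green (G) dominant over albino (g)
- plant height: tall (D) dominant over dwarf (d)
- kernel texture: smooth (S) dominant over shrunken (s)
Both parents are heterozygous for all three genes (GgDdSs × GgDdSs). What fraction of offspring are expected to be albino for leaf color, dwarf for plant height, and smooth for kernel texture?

Trihybrid cross: GgDdSs × GgDdSs
Each trait segregates independently with a 3:1 phenotypic ratio, so each gene contributes 3/4 (dominant) or 1/4 (recessive).
Target: albino (leaf color), dwarf (plant height), smooth (kernel texture)
Probability = product of independent per-trait probabilities
= 1/4 × 1/4 × 3/4 = 3/64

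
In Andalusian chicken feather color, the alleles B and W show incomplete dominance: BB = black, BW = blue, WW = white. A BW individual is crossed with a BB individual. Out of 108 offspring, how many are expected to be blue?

Punnett square for BW × BB:
Offspring genotypes: 2 BB, 2 BW
Phenotype counts: 2 black, 2 blue
blue: 2 out of 4 → fraction 1/2
Expected count = 1/2 × 108 = 54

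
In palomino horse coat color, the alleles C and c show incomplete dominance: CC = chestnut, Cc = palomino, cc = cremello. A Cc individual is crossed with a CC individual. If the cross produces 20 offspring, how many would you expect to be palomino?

Punnett square for Cc × CC:
Offspring genotypes: 2 CC, 2 Cc
Phenotype counts: 2 chestnut, 2 palomino
palomino: 2 out of 4 → fraction 1/2
Expected count = 1/2 × 20 = 10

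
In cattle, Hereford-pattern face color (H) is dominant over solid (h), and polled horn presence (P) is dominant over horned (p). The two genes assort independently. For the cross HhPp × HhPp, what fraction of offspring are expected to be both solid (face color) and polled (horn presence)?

Dihybrid cross HhPp × HhPp — consider each gene separately:
face color: Hh × Hh → 1 HH, 2 Hh, 1 hh → 3 H_ : 1 hh (out of 4)
horn presence: Pp × Pp → 1 PP, 2 Pp, 1 pp → 3 P_ : 1 pp (out of 4)
Looking for: solid (hh) and polled (P_)
P(solid) = 1/4, P(polled) = 3/4
P(both) = 1/4 × 3/4 = 3/16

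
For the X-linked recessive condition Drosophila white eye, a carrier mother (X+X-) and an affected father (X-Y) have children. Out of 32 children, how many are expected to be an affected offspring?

Cross: X+X- × X-Y
Offspring: 1 X+X-, 1 X+Y, 1 X-X-, 1 X-Y
Probability of an affected offspring: 2/4 = 1/2
Expected count = 1/2 × 32 = 16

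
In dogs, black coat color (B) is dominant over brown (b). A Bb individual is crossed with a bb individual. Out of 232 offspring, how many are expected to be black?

Punnett square for Bb × bb:
Offspring genotypes: 2 Bb, 2 bb
black: 2, brown: 2
black: 2 out of 4 → fraction 1/2
Expected count = 1/2 × 232 = 116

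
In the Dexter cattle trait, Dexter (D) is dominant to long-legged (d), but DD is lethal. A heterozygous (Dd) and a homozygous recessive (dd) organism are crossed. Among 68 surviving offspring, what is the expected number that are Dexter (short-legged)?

Cross: Dd × dd
Punnett square offspring (before lethality): 2 Dd, 2 dd
No DD offspring are produced in this cross.
Dexter (short-legged): 2 out of 4 → fraction 1/2
Expected count = 1/2 × 68 = 34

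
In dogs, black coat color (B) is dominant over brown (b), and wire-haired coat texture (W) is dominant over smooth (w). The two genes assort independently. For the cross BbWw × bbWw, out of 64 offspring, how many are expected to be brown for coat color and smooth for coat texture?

Dihybrid cross BbWw × bbWw — consider each gene separately:
coat color: Bb × bb → 2 Bb, 2 bb → 2 B_ : 2 bb (out of 4)
coat texture: Ww × Ww → 1 WW, 2 Ww, 1 ww → 3 W_ : 1 ww (out of 4)
Looking for: brown (bb) and smooth (ww)
P(brown) = 2/4, P(smooth) = 1/4
P(both) = 2/4 × 1/4 = 2/16 = 1/8
Expected count = 1/8 × 64 = 8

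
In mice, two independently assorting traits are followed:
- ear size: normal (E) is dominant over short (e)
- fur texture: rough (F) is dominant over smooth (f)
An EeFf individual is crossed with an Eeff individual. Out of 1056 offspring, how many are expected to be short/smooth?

Dihybrid cross EeFf × Eeff — consider each gene separately:
ear size: Ee × Ee → 1 EE, 2 Ee, 1 ee → 3 E_ : 1 ee (out of 4)
fur texture: Ff × ff → 2 Ff, 2 ff → 2 F_ : 2 ff (out of 4)
Combine (counts out of 4 × 4 = 16): normal/rough (E_F_) = 3×2 = 6; normal/smooth (E_ff) = 3×2 = 6; short/rough (eeF_) = 1×2 = 2; short/smooth (eeff) = 1×2 = 2
Phenotype counts (out of 16): 6 normal/rough, 6 normal/smooth, 2 short/rough, 2 short/smooth
short/smooth: 2 out of 16 → fraction 1/8
Expected count = 1/8 × 1056 = 132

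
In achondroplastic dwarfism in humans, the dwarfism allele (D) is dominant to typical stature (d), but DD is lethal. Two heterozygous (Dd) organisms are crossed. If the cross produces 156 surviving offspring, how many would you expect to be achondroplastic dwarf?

Cross: Dd × Dd
Punnett square offspring (before lethality): 1 DD, 2 Dd, 1 dd
The DD genotype is lethal (embryos die); surviving offspring: 2 Dd, 1 dd
achondroplastic dwarf: 2 out of 3 → fraction 2/3
Expected count = 2/3 × 156 = 104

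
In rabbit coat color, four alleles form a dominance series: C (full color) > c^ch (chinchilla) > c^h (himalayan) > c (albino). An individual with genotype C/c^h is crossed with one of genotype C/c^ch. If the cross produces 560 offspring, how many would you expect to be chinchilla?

Cross: C/c^h × C/c^ch
Allele dominance: C > c^ch > c^h > c
Offspring genotypes: 1 C/C, 1 C/c^ch, 1 C/c^h, 1 c^ch/c^h
Phenotype counts: 3 full color, 1 chinchilla
chinchilla: 1 out of 4 → fraction 1/4
Expected count = 1/4 × 560 = 140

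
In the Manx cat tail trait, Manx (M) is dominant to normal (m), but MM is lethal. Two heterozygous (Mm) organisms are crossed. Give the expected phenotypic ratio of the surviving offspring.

Cross: Mm × Mm
Punnett square offspring (before lethality): 1 MM, 2 Mm, 1 mm
The MM genotype is lethal (embryos die); surviving offspring: 2 Mm, 1 mm
Ratio: 2 Manx (tailless) : 1 normal-tailed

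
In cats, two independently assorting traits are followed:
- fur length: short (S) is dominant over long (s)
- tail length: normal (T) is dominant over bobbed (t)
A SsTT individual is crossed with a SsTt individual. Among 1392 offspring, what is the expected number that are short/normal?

Dihybrid cross SsTT × SsTt — consider each gene separately:
fur length: Ss × Ss → 1 SS, 2 Ss, 1 ss → 3 S_ : 1 ss (out of 4)
tail length: TT × Tt → 2 TT, 2 Tt → 4 T_ (out of 4)
Combine (counts out of 4 × 4 = 16): short/normal (S_T_) = 3×4 = 12; long/normal (ssT_) = 1×4 = 4
Phenotype counts (out of 16): 12 short/normal, 4 long/normal
short/normal: 12 out of 16 → fraction 3/4
Expected count = 3/4 × 1392 = 1044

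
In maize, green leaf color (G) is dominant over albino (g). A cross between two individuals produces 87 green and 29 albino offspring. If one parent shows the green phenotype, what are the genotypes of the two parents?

Observed offspring: 87 green, 29 albino
The observed ratio simplifies to 3:1. Albino (gg) offspring appear, so each parent must contribute one g allele. The parent stated to show green carries G, so it is Gg. The other parent is then either Gg or gg: Gg × gg would give a 1:1 split, whereas Gg × Gg gives 3:1 — matching the data. So both parents are heterozygous (Gg × Gg).
Parent genotypes: Gg × Gg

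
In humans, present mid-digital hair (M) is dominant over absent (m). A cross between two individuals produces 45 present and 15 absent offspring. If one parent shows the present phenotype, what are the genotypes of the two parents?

Observed offspring: 45 present, 15 absent
The observed ratio simplifies to 3:1. Absent (mm) offspring appear, so each parent must contribute one m allele. The parent stated to show present carries M, so it is Mm. The other parent is then either Mm or mm: Mm × mm would give a 1:1 split, whereas Mm × Mm gives 3:1 — matching the data. So both parents are heterozygous (Mm × Mm).
Parent genotypes: Mm × Mm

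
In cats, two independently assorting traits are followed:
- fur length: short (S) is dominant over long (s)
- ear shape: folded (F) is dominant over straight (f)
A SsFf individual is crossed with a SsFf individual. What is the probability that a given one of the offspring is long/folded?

Dihybrid cross SsFf × SsFf — consider each gene separately:
fur length: Ss × Ss → 1 SS, 2 Ss, 1 ss → 3 S_ : 1 ss (out of 4)
ear shape: Ff × Ff → 1 FF, 2 Ff, 1 ff → 3 F_ : 1 ff (out of 4)
Combine (counts out of 4 × 4 = 16): short/folded (S_F_) = 3×3 = 9; short/straight (S_ff) = 3×1 = 3; long/folded (ssF_) = 1×3 = 3; long/straight (ssff) = 1×1 = 1
Phenotype counts (out of 16): 9 short/folded, 3 short/straight, 3 long/folded, 1 long/straight
long/folded: 3 out of 16
Probability: 3/16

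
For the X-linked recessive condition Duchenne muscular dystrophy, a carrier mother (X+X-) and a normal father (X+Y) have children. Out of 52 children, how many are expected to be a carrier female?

Cross: X+X- × X+Y
Offspring: 1 X+X+, 1 X+Y, 1 X+X-, 1 X-Y
Probability of a carrier female: 1/4
Expected count = 1/4 × 52 = 13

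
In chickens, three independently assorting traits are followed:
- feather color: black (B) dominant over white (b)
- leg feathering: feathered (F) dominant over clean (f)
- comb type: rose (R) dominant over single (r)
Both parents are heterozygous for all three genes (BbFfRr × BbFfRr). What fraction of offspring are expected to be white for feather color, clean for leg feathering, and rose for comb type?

Trihybrid cross: BbFfRr × BbFfRr
Each trait segregates independently with a 3:1 phenotypic ratio, so each gene contributes 3/4 (dominant) or 1/4 (recessive).
Target: white (feather color), clean (leg feathering), rose (comb type)
Probability = product of independent per-trait probabilities
= 1/4 × 1/4 × 3/4 = 3/64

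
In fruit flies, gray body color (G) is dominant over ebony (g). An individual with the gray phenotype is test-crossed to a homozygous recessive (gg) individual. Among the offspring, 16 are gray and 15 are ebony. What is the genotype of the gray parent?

Test cross: ? × gg
Offspring: 16 gray, 15 ebony — approximately 1:1.
A 1:1 ratio in a test cross indicates the unknown parent is heterozygous (Gg).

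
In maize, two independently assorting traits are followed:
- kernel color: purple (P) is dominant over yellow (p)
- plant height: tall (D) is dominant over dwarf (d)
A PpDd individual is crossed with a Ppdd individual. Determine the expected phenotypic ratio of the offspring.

Dihybrid cross PpDd × Ppdd — consider each gene separately:
kernel color: Pp × Pp → 1 PP, 2 Pp, 1 pp → 3 P_ : 1 pp (out of 4)
plant height: Dd × dd → 2 Dd, 2 dd → 2 D_ : 2 dd (out of 4)
Combine (counts out of 4 × 4 = 16): purple/tall (P_D_) = 3×2 = 6; purple/dwarf (P_dd) = 3×2 = 6; yellow/tall (ppD_) = 1×2 = 2; yellow/dwarf (ppdd) = 1×2 = 2
Phenotype counts (out of 16): 6 purple/tall, 6 purple/dwarf, 2 yellow/tall, 2 yellow/dwarf
Ratio: 3 purple/tall : 3 purple/dwarf : 1 yellow/tall : 1 yellow/dwarf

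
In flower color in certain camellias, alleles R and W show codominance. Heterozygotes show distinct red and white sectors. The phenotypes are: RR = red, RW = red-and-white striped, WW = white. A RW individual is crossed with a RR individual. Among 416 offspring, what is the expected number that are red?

Punnett square for RW × RR:
Offspring genotypes: 2 RR, 2 RW
Phenotype counts: 2 red, 2 red-and-white striped
red: 2 out of 4 → fraction 1/2
Expected count = 1/2 × 416 = 208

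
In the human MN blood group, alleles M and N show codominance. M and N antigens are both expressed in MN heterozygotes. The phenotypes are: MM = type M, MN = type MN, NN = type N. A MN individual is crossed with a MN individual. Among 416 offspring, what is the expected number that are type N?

Punnett square for MN × MN:
Offspring genotypes: 1 MM, 2 MN, 1 NN
Phenotype counts: 1 type M, 2 type MN, 1 type N
type N: 1 out of 4 → fraction 1/4
Expected count = 1/4 × 416 = 104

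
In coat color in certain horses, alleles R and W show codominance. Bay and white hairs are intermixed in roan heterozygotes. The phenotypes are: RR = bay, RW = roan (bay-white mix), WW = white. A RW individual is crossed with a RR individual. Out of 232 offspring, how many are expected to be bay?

Punnett square for RW × RR:
Offspring genotypes: 2 RR, 2 RW
Phenotype counts: 2 bay, 2 roan (bay-white mix)
bay: 2 out of 4 → fraction 1/2
Expected count = 1/2 × 232 = 116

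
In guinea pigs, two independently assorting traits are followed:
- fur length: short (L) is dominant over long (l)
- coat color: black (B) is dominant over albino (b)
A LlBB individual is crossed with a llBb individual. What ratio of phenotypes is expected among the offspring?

Dihybrid cross LlBB × llBb — consider each gene separately:
fur length: Ll × ll → 2 Ll, 2 ll → 2 L_ : 2 ll (out of 4)
coat color: BB × Bb → 2 BB, 2 Bb → 4 B_ (out of 4)
Combine (counts out of 4 × 4 = 16): short/black (L_B_) = 2×4 = 8; long/black (llB_) = 2×4 = 8
Phenotype counts (out of 16): 8 short/black, 8 long/black
Ratio: 1 short/black : 1 long/black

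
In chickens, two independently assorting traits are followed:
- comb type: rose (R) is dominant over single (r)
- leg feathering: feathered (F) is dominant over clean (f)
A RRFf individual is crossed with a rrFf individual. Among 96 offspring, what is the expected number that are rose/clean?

Dihybrid cross RRFf × rrFf — consider each gene separately:
comb type: RR × rr → 4 Rr → 4 R_ (out of 4)
leg feathering: Ff × Ff → 1 FF, 2 Ff, 1 ff → 3 F_ : 1 ff (out of 4)
Combine (counts out of 4 × 4 = 16): rose/feathered (R_F_) = 4×3 = 12; rose/clean (R_ff) = 4×1 = 4
Phenotype counts (out of 16): 12 rose/feathered, 4 rose/clean
rose/clean: 4 out of 16 → fraction 1/4
Expected count = 1/4 × 96 = 24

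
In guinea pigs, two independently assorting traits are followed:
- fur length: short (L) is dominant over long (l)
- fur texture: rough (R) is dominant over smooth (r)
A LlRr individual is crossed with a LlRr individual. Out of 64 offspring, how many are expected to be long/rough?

Dihybrid cross LlRr × LlRr — consider each gene separately:
fur length: Ll × Ll → 1 LL, 2 Ll, 1 ll → 3 L_ : 1 ll (out of 4)
fur texture: Rr × Rr → 1 RR, 2 Rr, 1 rr → 3 R_ : 1 rr (out of 4)
Combine (counts out of 4 × 4 = 16): short/rough (L_R_) = 3×3 = 9; short/smooth (L_rr) = 3×1 = 3; long/rough (llR_) = 1×3 = 3; long/smooth (llrr) = 1×1 = 1
Phenotype counts (out of 16): 9 short/rough, 3 short/smooth, 3 long/rough, 1 long/smooth
long/rough: 3 out of 16 → fraction 3/16
Expected count = 3/16 × 64 = 12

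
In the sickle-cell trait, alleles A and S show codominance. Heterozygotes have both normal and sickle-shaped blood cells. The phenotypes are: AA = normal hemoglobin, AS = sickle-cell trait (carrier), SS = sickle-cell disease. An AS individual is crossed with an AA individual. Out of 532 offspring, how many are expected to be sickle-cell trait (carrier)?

Punnett square for AS × AA:
Offspring genotypes: 2 AA, 2 AS
Phenotype counts: 2 normal hemoglobin, 2 sickle-cell trait (carrier)
sickle-cell trait (carrier): 2 out of 4 → fraction 1/2
Expected count = 1/2 × 532 = 266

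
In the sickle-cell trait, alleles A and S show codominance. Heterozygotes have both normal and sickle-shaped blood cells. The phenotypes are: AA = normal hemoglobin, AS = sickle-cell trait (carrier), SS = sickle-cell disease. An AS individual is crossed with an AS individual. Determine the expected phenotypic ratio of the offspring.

Punnett square for AS × AS:
Offspring genotypes: 1 AA, 2 AS, 1 SS
Phenotype counts: 1 normal hemoglobin, 2 sickle-cell trait (carrier), 1 sickle-cell disease
Ratio: 1 normal hemoglobin : 2 sickle-cell trait (carrier) : 1 sickle-cell disease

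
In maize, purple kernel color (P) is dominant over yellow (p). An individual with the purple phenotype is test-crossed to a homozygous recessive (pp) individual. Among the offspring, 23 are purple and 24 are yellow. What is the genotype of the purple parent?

Test cross: ? × pp
Offspring: 23 purple, 24 yellow — approximately 1:1.
A 1:1 ratio in a test cross indicates the unknown parent is heterozygous (Pp).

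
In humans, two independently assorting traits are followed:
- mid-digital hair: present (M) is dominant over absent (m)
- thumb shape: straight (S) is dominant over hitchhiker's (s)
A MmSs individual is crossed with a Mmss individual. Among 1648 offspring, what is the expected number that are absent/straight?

Dihybrid cross MmSs × Mmss — consider each gene separately:
mid-digital hair: Mm × Mm → 1 MM, 2 Mm, 1 mm → 3 M_ : 1 mm (out of 4)
thumb shape: Ss × ss → 2 Ss, 2 ss → 2 S_ : 2 ss (out of 4)
Combine (counts out of 4 × 4 = 16): present/straight (M_S_) = 3×2 = 6; present/hitchhiker's (M_ss) = 3×2 = 6; absent/straight (mmS_) = 1×2 = 2; absent/hitchhiker's (mmss) = 1×2 = 2
Phenotype counts (out of 16): 6 present/straight, 6 present/hitchhiker's, 2 absent/straight, 2 absent/hitchhiker's
absent/straight: 2 out of 16 → fraction 1/8
Expected count = 1/8 × 1648 = 206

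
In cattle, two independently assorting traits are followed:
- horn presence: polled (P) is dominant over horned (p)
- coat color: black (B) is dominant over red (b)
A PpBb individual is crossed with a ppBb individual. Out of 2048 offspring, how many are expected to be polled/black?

Dihybrid cross PpBb × ppBb — consider each gene separately:
horn presence: Pp × pp → 2 Pp, 2 pp → 2 P_ : 2 pp (out of 4)
coat color: Bb × Bb → 1 BB, 2 Bb, 1 bb → 3 B_ : 1 bb (out of 4)
Combine (counts out of 4 × 4 = 16): polled/black (P_B_) = 2×3 = 6; polled/red (P_bb) = 2×1 = 2; horned/black (ppB_) = 2×3 = 6; horned/red (ppbb) = 2×1 = 2
Phenotype counts (out of 16): 6 polled/black, 2 polled/red, 6 horned/black, 2 horned/red
polled/black: 6 out of 16 → fraction 3/8
Expected count = 3/8 × 2048 = 768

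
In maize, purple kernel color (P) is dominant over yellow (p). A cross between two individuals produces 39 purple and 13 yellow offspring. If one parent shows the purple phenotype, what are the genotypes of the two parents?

Observed offspring: 39 purple, 13 yellow
The observed ratio simplifies to 3:1. Yellow (pp) offspring appear, so each parent must contribute one p allele. The parent stated to show purple carries P, so it is Pp. The other parent is then either Pp or pp: Pp × pp would give a 1:1 split, whereas Pp × Pp gives 3:1 — matching the data. So both parents are heterozygous (Pp × Pp).
Parent genotypes: Pp × Pp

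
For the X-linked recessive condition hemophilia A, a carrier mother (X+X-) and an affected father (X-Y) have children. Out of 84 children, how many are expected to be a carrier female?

Cross: X+X- × X-Y
Offspring: 1 X+X-, 1 X+Y, 1 X-X-, 1 X-Y
Probability of a carrier female: 1/4
Expected count = 1/4 × 84 = 21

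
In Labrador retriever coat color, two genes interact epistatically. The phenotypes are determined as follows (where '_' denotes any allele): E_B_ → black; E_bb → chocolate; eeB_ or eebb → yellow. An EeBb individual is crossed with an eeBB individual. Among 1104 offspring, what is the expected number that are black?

Cross: EeBb × eeBB — consider each gene separately:
E gene: Ee × ee → 2 Ee, 2 ee → 2 E_ : 2 ee (out of 4)
B gene: Bb × BB → 2 BB, 2 Bb → 4 B_ (out of 4)
Genotype classes (out of 4 × 4 = 16): E_B_ = 2×4 = 8; eeB_ = 2×4 = 8
Apply the phenotype rules: E_B_ (8) → black; eeB_ (8) → yellow
Phenotype counts (out of 16): 8 black, 8 yellow
black: 8 out of 16 → fraction 1/2
Expected count = 1/2 × 1104 = 552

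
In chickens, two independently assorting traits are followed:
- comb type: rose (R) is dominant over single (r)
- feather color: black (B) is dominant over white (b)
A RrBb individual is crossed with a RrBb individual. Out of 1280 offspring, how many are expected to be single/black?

Dihybrid cross RrBb × RrBb — consider each gene separately:
comb type: Rr × Rr → 1 RR, 2 Rr, 1 rr → 3 R_ : 1 rr (out of 4)
feather color: Bb × Bb → 1 BB, 2 Bb, 1 bb → 3 B_ : 1 bb (out of 4)
Combine (counts out of 4 × 4 = 16): rose/black (R_B_) = 3×3 = 9; rose/white (R_bb) = 3×1 = 3; single/black (rrB_) = 1×3 = 3; single/white (rrbb) = 1×1 = 1
Phenotype counts (out of 16): 9 rose/black, 3 rose/white, 3 single/black, 1 single/white
single/black: 3 out of 16 → fraction 3/16
Expected count = 3/16 × 1280 = 240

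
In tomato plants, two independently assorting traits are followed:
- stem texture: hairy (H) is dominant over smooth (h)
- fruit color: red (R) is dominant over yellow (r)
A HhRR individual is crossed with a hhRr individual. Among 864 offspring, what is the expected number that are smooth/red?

Dihybrid cross HhRR × hhRr — consider each gene separately:
stem texture: Hh × hh → 2 Hh, 2 hh → 2 H_ : 2 hh (out of 4)
fruit color: RR × Rr → 2 RR, 2 Rr → 4 R_ (out of 4)
Combine (counts out of 4 × 4 = 16): hairy/red (H_R_) = 2×4 = 8; smooth/red (hhR_) = 2×4 = 8
Phenotype counts (out of 16): 8 hairy/red, 8 smooth/red
smooth/red: 8 out of 16 → fraction 1/2
Expected count = 1/2 × 864 = 432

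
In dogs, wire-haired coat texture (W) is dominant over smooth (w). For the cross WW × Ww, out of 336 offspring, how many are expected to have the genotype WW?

Punnett square for WW × Ww:
Offspring genotypes: 2 WW, 2 Ww
Total offspring: 4
Count with target: 2
Probability: 2/4 = 1/2
Expected count = 1/2 × 336 = 168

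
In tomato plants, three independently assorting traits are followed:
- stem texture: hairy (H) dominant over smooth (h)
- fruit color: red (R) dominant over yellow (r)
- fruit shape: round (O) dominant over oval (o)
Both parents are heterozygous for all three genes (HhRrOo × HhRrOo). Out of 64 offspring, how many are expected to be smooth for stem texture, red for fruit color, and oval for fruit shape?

Trihybrid cross: HhRrOo × HhRrOo
Each trait segregates independently with a 3:1 phenotypic ratio, so each gene contributes 3/4 (dominant) or 1/4 (recessive).
Target: smooth (stem texture), red (fruit color), oval (fruit shape)
Probability = product of independent per-trait probabilities
= 1/4 × 3/4 × 1/4 = 3/64
Expected count = 3/64 × 64 = 3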